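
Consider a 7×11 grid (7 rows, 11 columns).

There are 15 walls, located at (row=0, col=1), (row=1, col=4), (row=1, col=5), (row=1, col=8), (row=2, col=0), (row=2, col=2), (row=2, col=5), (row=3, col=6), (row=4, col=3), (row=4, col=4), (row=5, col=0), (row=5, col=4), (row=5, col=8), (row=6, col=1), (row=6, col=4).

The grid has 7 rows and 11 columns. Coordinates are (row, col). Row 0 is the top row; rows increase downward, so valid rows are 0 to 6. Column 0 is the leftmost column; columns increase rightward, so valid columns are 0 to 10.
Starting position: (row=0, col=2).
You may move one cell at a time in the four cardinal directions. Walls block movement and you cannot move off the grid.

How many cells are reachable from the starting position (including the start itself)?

Answer: Reachable cells: 61

Derivation:
BFS flood-fill from (row=0, col=2):
  Distance 0: (row=0, col=2)
  Distance 1: (row=0, col=3), (row=1, col=2)
  Distance 2: (row=0, col=4), (row=1, col=1), (row=1, col=3)
  Distance 3: (row=0, col=5), (row=1, col=0), (row=2, col=1), (row=2, col=3)
  Distance 4: (row=0, col=0), (row=0, col=6), (row=2, col=4), (row=3, col=1), (row=3, col=3)
  Distance 5: (row=0, col=7), (row=1, col=6), (row=3, col=0), (row=3, col=2), (row=3, col=4), (row=4, col=1)
  Distance 6: (row=0, col=8), (row=1, col=7), (row=2, col=6), (row=3, col=5), (row=4, col=0), (row=4, col=2), (row=5, col=1)
  Distance 7: (row=0, col=9), (row=2, col=7), (row=4, col=5), (row=5, col=2)
  Distance 8: (row=0, col=10), (row=1, col=9), (row=2, col=8), (row=3, col=7), (row=4, col=6), (row=5, col=3), (row=5, col=5), (row=6, col=2)
  Distance 9: (row=1, col=10), (row=2, col=9), (row=3, col=8), (row=4, col=7), (row=5, col=6), (row=6, col=3), (row=6, col=5)
  Distance 10: (row=2, col=10), (row=3, col=9), (row=4, col=8), (row=5, col=7), (row=6, col=6)
  Distance 11: (row=3, col=10), (row=4, col=9), (row=6, col=7)
  Distance 12: (row=4, col=10), (row=5, col=9), (row=6, col=8)
  Distance 13: (row=5, col=10), (row=6, col=9)
  Distance 14: (row=6, col=10)
Total reachable: 61 (grid has 62 open cells total)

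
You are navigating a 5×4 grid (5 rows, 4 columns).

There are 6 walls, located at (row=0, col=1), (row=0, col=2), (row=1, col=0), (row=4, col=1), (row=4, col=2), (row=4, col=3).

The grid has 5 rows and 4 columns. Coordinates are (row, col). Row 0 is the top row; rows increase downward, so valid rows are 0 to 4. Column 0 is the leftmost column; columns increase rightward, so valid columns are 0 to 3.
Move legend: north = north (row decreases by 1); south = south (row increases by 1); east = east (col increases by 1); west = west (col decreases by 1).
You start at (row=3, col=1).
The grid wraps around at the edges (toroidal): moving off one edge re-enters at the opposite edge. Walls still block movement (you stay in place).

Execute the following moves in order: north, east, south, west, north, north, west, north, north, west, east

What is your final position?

Start: (row=3, col=1)
  north (north): (row=3, col=1) -> (row=2, col=1)
  east (east): (row=2, col=1) -> (row=2, col=2)
  south (south): (row=2, col=2) -> (row=3, col=2)
  west (west): (row=3, col=2) -> (row=3, col=1)
  north (north): (row=3, col=1) -> (row=2, col=1)
  north (north): (row=2, col=1) -> (row=1, col=1)
  west (west): blocked, stay at (row=1, col=1)
  north (north): blocked, stay at (row=1, col=1)
  north (north): blocked, stay at (row=1, col=1)
  west (west): blocked, stay at (row=1, col=1)
  east (east): (row=1, col=1) -> (row=1, col=2)
Final: (row=1, col=2)

Answer: Final position: (row=1, col=2)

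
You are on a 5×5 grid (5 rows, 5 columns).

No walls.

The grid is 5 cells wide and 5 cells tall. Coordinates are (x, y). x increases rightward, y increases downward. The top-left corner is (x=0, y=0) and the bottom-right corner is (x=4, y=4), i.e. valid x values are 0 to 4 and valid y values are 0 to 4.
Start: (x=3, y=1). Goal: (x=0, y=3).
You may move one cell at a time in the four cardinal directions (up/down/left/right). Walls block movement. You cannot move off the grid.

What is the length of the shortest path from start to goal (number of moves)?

BFS from (x=3, y=1) until reaching (x=0, y=3):
  Distance 0: (x=3, y=1)
  Distance 1: (x=3, y=0), (x=2, y=1), (x=4, y=1), (x=3, y=2)
  Distance 2: (x=2, y=0), (x=4, y=0), (x=1, y=1), (x=2, y=2), (x=4, y=2), (x=3, y=3)
  Distance 3: (x=1, y=0), (x=0, y=1), (x=1, y=2), (x=2, y=3), (x=4, y=3), (x=3, y=4)
  Distance 4: (x=0, y=0), (x=0, y=2), (x=1, y=3), (x=2, y=4), (x=4, y=4)
  Distance 5: (x=0, y=3), (x=1, y=4)  <- goal reached here
One shortest path (5 moves): (x=3, y=1) -> (x=2, y=1) -> (x=1, y=1) -> (x=0, y=1) -> (x=0, y=2) -> (x=0, y=3)

Answer: Shortest path length: 5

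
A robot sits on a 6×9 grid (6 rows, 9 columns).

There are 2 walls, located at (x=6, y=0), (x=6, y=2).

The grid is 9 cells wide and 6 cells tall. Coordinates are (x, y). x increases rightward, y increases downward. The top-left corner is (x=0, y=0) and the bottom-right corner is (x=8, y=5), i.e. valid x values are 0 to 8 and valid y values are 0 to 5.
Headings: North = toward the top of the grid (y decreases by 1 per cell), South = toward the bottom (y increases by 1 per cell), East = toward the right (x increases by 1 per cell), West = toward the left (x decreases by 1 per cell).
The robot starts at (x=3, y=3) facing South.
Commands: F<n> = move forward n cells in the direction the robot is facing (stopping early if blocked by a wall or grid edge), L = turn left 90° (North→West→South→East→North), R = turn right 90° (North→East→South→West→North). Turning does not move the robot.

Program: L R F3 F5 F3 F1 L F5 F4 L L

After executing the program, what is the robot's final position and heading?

Start: (x=3, y=3), facing South
  L: turn left, now facing East
  R: turn right, now facing South
  F3: move forward 2/3 (blocked), now at (x=3, y=5)
  F5: move forward 0/5 (blocked), now at (x=3, y=5)
  F3: move forward 0/3 (blocked), now at (x=3, y=5)
  F1: move forward 0/1 (blocked), now at (x=3, y=5)
  L: turn left, now facing East
  F5: move forward 5, now at (x=8, y=5)
  F4: move forward 0/4 (blocked), now at (x=8, y=5)
  L: turn left, now facing North
  L: turn left, now facing West
Final: (x=8, y=5), facing West

Answer: Final position: (x=8, y=5), facing West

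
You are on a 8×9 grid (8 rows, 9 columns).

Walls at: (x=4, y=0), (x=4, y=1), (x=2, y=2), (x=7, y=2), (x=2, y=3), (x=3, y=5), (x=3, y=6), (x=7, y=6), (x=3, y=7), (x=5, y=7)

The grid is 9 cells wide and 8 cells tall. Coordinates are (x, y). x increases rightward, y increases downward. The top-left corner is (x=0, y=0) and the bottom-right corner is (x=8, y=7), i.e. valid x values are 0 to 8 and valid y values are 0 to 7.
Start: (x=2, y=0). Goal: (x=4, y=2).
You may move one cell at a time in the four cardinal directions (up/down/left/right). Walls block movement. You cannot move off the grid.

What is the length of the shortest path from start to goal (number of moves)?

Answer: Shortest path length: 4

Derivation:
BFS from (x=2, y=0) until reaching (x=4, y=2):
  Distance 0: (x=2, y=0)
  Distance 1: (x=1, y=0), (x=3, y=0), (x=2, y=1)
  Distance 2: (x=0, y=0), (x=1, y=1), (x=3, y=1)
  Distance 3: (x=0, y=1), (x=1, y=2), (x=3, y=2)
  Distance 4: (x=0, y=2), (x=4, y=2), (x=1, y=3), (x=3, y=3)  <- goal reached here
One shortest path (4 moves): (x=2, y=0) -> (x=3, y=0) -> (x=3, y=1) -> (x=3, y=2) -> (x=4, y=2)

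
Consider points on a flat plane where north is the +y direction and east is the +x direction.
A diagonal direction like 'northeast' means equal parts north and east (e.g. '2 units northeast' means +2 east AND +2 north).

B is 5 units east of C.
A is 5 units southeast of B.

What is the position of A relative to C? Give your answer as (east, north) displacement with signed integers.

Answer: A is at (east=10, north=-5) relative to C.

Derivation:
Place C at the origin (east=0, north=0).
  B is 5 units east of C: delta (east=+5, north=+0); B at (east=5, north=0).
  A is 5 units southeast of B: delta (east=+5, north=-5); A at (east=10, north=-5).
Therefore A relative to C: (east=10, north=-5).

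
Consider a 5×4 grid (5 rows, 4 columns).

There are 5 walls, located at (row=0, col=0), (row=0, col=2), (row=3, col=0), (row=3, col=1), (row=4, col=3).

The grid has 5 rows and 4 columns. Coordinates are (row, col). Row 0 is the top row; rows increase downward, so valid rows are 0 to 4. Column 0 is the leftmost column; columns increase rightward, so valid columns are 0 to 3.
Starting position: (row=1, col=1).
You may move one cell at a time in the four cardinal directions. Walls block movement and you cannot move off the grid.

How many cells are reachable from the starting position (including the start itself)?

Answer: Reachable cells: 15

Derivation:
BFS flood-fill from (row=1, col=1):
  Distance 0: (row=1, col=1)
  Distance 1: (row=0, col=1), (row=1, col=0), (row=1, col=2), (row=2, col=1)
  Distance 2: (row=1, col=3), (row=2, col=0), (row=2, col=2)
  Distance 3: (row=0, col=3), (row=2, col=3), (row=3, col=2)
  Distance 4: (row=3, col=3), (row=4, col=2)
  Distance 5: (row=4, col=1)
  Distance 6: (row=4, col=0)
Total reachable: 15 (grid has 15 open cells total)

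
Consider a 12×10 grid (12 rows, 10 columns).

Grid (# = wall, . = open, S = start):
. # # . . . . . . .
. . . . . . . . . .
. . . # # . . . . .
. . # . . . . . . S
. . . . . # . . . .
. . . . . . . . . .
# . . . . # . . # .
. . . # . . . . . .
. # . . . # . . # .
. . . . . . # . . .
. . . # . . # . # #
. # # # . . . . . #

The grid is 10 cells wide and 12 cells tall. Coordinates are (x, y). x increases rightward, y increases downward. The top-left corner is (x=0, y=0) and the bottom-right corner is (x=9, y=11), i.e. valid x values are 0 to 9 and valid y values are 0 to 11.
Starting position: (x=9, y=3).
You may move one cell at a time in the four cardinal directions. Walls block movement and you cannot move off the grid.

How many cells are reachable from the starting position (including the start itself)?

BFS flood-fill from (x=9, y=3):
  Distance 0: (x=9, y=3)
  Distance 1: (x=9, y=2), (x=8, y=3), (x=9, y=4)
  Distance 2: (x=9, y=1), (x=8, y=2), (x=7, y=3), (x=8, y=4), (x=9, y=5)
  Distance 3: (x=9, y=0), (x=8, y=1), (x=7, y=2), (x=6, y=3), (x=7, y=4), (x=8, y=5), (x=9, y=6)
  Distance 4: (x=8, y=0), (x=7, y=1), (x=6, y=2), (x=5, y=3), (x=6, y=4), (x=7, y=5), (x=9, y=7)
  Distance 5: (x=7, y=0), (x=6, y=1), (x=5, y=2), (x=4, y=3), (x=6, y=5), (x=7, y=6), (x=8, y=7), (x=9, y=8)
  Distance 6: (x=6, y=0), (x=5, y=1), (x=3, y=3), (x=4, y=4), (x=5, y=5), (x=6, y=6), (x=7, y=7), (x=9, y=9)
  Distance 7: (x=5, y=0), (x=4, y=1), (x=3, y=4), (x=4, y=5), (x=6, y=7), (x=7, y=8), (x=8, y=9)
  Distance 8: (x=4, y=0), (x=3, y=1), (x=2, y=4), (x=3, y=5), (x=4, y=6), (x=5, y=7), (x=6, y=8), (x=7, y=9)
  Distance 9: (x=3, y=0), (x=2, y=1), (x=1, y=4), (x=2, y=5), (x=3, y=6), (x=4, y=7), (x=7, y=10)
  Distance 10: (x=1, y=1), (x=2, y=2), (x=1, y=3), (x=0, y=4), (x=1, y=5), (x=2, y=6), (x=4, y=8), (x=7, y=11)
  Distance 11: (x=0, y=1), (x=1, y=2), (x=0, y=3), (x=0, y=5), (x=1, y=6), (x=2, y=7), (x=3, y=8), (x=4, y=9), (x=6, y=11), (x=8, y=11)
  Distance 12: (x=0, y=0), (x=0, y=2), (x=1, y=7), (x=2, y=8), (x=3, y=9), (x=5, y=9), (x=4, y=10), (x=5, y=11)
  Distance 13: (x=0, y=7), (x=2, y=9), (x=5, y=10), (x=4, y=11)
  Distance 14: (x=0, y=8), (x=1, y=9), (x=2, y=10)
  Distance 15: (x=0, y=9), (x=1, y=10)
  Distance 16: (x=0, y=10)
  Distance 17: (x=0, y=11)
Total reachable: 98 (grid has 98 open cells total)

Answer: Reachable cells: 98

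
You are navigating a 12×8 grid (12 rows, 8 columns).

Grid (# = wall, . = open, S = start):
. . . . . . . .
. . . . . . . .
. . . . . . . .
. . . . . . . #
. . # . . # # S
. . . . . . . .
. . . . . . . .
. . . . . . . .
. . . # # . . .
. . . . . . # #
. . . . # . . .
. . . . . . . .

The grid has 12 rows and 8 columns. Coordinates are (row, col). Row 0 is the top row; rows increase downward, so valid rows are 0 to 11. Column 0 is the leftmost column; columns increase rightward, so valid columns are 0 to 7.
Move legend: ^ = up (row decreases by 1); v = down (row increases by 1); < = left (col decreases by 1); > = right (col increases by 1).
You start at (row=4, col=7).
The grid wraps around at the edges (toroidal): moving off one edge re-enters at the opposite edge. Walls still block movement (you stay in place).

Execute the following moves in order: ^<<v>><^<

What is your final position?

Start: (row=4, col=7)
  ^ (up): blocked, stay at (row=4, col=7)
  < (left): blocked, stay at (row=4, col=7)
  < (left): blocked, stay at (row=4, col=7)
  v (down): (row=4, col=7) -> (row=5, col=7)
  > (right): (row=5, col=7) -> (row=5, col=0)
  > (right): (row=5, col=0) -> (row=5, col=1)
  < (left): (row=5, col=1) -> (row=5, col=0)
  ^ (up): (row=5, col=0) -> (row=4, col=0)
  < (left): (row=4, col=0) -> (row=4, col=7)
Final: (row=4, col=7)

Answer: Final position: (row=4, col=7)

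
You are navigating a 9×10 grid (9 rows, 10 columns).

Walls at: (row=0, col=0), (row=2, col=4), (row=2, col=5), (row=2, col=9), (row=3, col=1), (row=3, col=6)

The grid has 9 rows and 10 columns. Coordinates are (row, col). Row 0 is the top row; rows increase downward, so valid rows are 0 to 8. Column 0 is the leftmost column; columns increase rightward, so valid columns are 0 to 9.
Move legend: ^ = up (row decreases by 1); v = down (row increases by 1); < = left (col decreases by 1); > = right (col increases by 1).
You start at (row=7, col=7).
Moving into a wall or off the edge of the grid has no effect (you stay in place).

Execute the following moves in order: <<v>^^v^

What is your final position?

Start: (row=7, col=7)
  < (left): (row=7, col=7) -> (row=7, col=6)
  < (left): (row=7, col=6) -> (row=7, col=5)
  v (down): (row=7, col=5) -> (row=8, col=5)
  > (right): (row=8, col=5) -> (row=8, col=6)
  ^ (up): (row=8, col=6) -> (row=7, col=6)
  ^ (up): (row=7, col=6) -> (row=6, col=6)
  v (down): (row=6, col=6) -> (row=7, col=6)
  ^ (up): (row=7, col=6) -> (row=6, col=6)
Final: (row=6, col=6)

Answer: Final position: (row=6, col=6)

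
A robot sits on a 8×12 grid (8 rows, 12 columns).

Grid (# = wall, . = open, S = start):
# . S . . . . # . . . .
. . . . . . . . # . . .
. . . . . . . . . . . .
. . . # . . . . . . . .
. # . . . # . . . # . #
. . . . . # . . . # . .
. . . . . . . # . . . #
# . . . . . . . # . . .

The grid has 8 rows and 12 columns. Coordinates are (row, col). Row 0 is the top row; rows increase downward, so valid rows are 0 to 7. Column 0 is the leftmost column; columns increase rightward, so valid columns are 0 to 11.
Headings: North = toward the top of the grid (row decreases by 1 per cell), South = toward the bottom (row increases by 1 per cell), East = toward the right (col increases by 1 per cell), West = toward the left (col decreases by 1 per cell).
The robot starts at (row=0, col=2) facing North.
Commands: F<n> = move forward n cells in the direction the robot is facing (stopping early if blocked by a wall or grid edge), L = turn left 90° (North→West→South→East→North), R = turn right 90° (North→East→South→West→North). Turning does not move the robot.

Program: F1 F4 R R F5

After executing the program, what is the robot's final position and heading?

Start: (row=0, col=2), facing North
  F1: move forward 0/1 (blocked), now at (row=0, col=2)
  F4: move forward 0/4 (blocked), now at (row=0, col=2)
  R: turn right, now facing East
  R: turn right, now facing South
  F5: move forward 5, now at (row=5, col=2)
Final: (row=5, col=2), facing South

Answer: Final position: (row=5, col=2), facing South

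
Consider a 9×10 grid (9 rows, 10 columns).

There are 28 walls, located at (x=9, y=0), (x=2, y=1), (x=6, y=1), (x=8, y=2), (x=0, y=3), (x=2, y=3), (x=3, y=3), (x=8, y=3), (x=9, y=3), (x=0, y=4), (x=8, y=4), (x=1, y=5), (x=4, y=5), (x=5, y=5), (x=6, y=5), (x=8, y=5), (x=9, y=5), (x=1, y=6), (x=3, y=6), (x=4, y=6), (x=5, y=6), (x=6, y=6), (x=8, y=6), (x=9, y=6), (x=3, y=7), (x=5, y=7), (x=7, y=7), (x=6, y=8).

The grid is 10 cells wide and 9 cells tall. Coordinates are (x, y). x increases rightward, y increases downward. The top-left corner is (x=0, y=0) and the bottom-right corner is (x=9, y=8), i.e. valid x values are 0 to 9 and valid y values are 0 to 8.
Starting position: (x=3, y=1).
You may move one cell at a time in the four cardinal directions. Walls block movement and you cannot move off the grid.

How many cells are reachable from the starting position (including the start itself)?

Answer: Reachable cells: 55

Derivation:
BFS flood-fill from (x=3, y=1):
  Distance 0: (x=3, y=1)
  Distance 1: (x=3, y=0), (x=4, y=1), (x=3, y=2)
  Distance 2: (x=2, y=0), (x=4, y=0), (x=5, y=1), (x=2, y=2), (x=4, y=2)
  Distance 3: (x=1, y=0), (x=5, y=0), (x=1, y=2), (x=5, y=2), (x=4, y=3)
  Distance 4: (x=0, y=0), (x=6, y=0), (x=1, y=1), (x=0, y=2), (x=6, y=2), (x=1, y=3), (x=5, y=3), (x=4, y=4)
  Distance 5: (x=7, y=0), (x=0, y=1), (x=7, y=2), (x=6, y=3), (x=1, y=4), (x=3, y=4), (x=5, y=4)
  Distance 6: (x=8, y=0), (x=7, y=1), (x=7, y=3), (x=2, y=4), (x=6, y=4), (x=3, y=5)
  Distance 7: (x=8, y=1), (x=7, y=4), (x=2, y=5)
  Distance 8: (x=9, y=1), (x=7, y=5), (x=2, y=6)
  Distance 9: (x=9, y=2), (x=7, y=6), (x=2, y=7)
  Distance 10: (x=1, y=7), (x=2, y=8)
  Distance 11: (x=0, y=7), (x=1, y=8), (x=3, y=8)
  Distance 12: (x=0, y=6), (x=0, y=8), (x=4, y=8)
  Distance 13: (x=0, y=5), (x=4, y=7), (x=5, y=8)
Total reachable: 55 (grid has 62 open cells total)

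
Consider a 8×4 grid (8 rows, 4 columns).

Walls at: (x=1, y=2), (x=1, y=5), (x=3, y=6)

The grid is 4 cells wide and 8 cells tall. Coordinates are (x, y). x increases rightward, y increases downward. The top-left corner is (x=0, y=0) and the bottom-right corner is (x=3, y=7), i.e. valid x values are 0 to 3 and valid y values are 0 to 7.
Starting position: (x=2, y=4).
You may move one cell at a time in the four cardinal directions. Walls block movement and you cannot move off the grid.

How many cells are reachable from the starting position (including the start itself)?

BFS flood-fill from (x=2, y=4):
  Distance 0: (x=2, y=4)
  Distance 1: (x=2, y=3), (x=1, y=4), (x=3, y=4), (x=2, y=5)
  Distance 2: (x=2, y=2), (x=1, y=3), (x=3, y=3), (x=0, y=4), (x=3, y=5), (x=2, y=6)
  Distance 3: (x=2, y=1), (x=3, y=2), (x=0, y=3), (x=0, y=5), (x=1, y=6), (x=2, y=7)
  Distance 4: (x=2, y=0), (x=1, y=1), (x=3, y=1), (x=0, y=2), (x=0, y=6), (x=1, y=7), (x=3, y=7)
  Distance 5: (x=1, y=0), (x=3, y=0), (x=0, y=1), (x=0, y=7)
  Distance 6: (x=0, y=0)
Total reachable: 29 (grid has 29 open cells total)

Answer: Reachable cells: 29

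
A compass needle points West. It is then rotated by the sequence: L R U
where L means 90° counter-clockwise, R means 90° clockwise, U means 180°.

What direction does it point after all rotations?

Start: West
  L (left (90° counter-clockwise)) -> South
  R (right (90° clockwise)) -> West
  U (U-turn (180°)) -> East
Final: East

Answer: Final heading: East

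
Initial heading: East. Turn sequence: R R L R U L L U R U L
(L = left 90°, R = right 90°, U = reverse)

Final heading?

Start: East
  R (right (90° clockwise)) -> South
  R (right (90° clockwise)) -> West
  L (left (90° counter-clockwise)) -> South
  R (right (90° clockwise)) -> West
  U (U-turn (180°)) -> East
  L (left (90° counter-clockwise)) -> North
  L (left (90° counter-clockwise)) -> West
  U (U-turn (180°)) -> East
  R (right (90° clockwise)) -> South
  U (U-turn (180°)) -> North
  L (left (90° counter-clockwise)) -> West
Final: West

Answer: Final heading: West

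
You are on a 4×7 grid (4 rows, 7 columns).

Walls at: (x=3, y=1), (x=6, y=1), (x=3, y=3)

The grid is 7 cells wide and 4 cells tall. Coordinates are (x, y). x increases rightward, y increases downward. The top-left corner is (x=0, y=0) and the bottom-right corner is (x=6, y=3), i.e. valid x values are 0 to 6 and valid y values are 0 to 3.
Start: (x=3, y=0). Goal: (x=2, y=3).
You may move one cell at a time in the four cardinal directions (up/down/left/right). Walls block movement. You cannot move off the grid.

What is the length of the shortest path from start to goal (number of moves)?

BFS from (x=3, y=0) until reaching (x=2, y=3):
  Distance 0: (x=3, y=0)
  Distance 1: (x=2, y=0), (x=4, y=0)
  Distance 2: (x=1, y=0), (x=5, y=0), (x=2, y=1), (x=4, y=1)
  Distance 3: (x=0, y=0), (x=6, y=0), (x=1, y=1), (x=5, y=1), (x=2, y=2), (x=4, y=2)
  Distance 4: (x=0, y=1), (x=1, y=2), (x=3, y=2), (x=5, y=2), (x=2, y=3), (x=4, y=3)  <- goal reached here
One shortest path (4 moves): (x=3, y=0) -> (x=2, y=0) -> (x=2, y=1) -> (x=2, y=2) -> (x=2, y=3)

Answer: Shortest path length: 4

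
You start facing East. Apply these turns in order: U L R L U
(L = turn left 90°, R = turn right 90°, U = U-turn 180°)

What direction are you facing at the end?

Start: East
  U (U-turn (180°)) -> West
  L (left (90° counter-clockwise)) -> South
  R (right (90° clockwise)) -> West
  L (left (90° counter-clockwise)) -> South
  U (U-turn (180°)) -> North
Final: North

Answer: Final heading: North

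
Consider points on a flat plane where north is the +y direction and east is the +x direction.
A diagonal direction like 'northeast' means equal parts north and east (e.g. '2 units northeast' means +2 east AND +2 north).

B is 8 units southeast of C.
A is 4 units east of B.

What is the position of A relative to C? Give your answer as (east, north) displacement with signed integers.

Place C at the origin (east=0, north=0).
  B is 8 units southeast of C: delta (east=+8, north=-8); B at (east=8, north=-8).
  A is 4 units east of B: delta (east=+4, north=+0); A at (east=12, north=-8).
Therefore A relative to C: (east=12, north=-8).

Answer: A is at (east=12, north=-8) relative to C.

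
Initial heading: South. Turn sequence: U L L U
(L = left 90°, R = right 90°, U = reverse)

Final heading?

Start: South
  U (U-turn (180°)) -> North
  L (left (90° counter-clockwise)) -> West
  L (left (90° counter-clockwise)) -> South
  U (U-turn (180°)) -> North
Final: North

Answer: Final heading: North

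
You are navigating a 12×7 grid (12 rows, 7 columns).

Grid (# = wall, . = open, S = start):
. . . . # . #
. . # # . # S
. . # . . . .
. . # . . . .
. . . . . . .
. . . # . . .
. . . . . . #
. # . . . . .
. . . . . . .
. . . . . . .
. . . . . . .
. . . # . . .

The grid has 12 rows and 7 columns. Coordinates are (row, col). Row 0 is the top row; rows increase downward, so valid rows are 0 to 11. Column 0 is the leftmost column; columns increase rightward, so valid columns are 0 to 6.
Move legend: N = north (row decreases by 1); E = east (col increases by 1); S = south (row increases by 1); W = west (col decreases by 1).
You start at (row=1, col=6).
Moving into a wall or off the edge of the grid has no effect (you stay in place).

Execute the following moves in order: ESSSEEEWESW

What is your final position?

Start: (row=1, col=6)
  E (east): blocked, stay at (row=1, col=6)
  S (south): (row=1, col=6) -> (row=2, col=6)
  S (south): (row=2, col=6) -> (row=3, col=6)
  S (south): (row=3, col=6) -> (row=4, col=6)
  [×3]E (east): blocked, stay at (row=4, col=6)
  W (west): (row=4, col=6) -> (row=4, col=5)
  E (east): (row=4, col=5) -> (row=4, col=6)
  S (south): (row=4, col=6) -> (row=5, col=6)
  W (west): (row=5, col=6) -> (row=5, col=5)
Final: (row=5, col=5)

Answer: Final position: (row=5, col=5)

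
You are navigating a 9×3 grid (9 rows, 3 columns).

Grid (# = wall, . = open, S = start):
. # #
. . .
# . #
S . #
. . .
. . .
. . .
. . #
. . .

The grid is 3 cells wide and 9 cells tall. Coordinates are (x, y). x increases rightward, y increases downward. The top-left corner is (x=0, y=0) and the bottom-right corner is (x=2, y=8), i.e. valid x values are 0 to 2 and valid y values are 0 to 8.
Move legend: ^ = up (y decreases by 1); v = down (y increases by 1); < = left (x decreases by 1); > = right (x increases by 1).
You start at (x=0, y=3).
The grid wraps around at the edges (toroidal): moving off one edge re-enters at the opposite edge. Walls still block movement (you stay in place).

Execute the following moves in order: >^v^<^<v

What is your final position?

Start: (x=0, y=3)
  > (right): (x=0, y=3) -> (x=1, y=3)
  ^ (up): (x=1, y=3) -> (x=1, y=2)
  v (down): (x=1, y=2) -> (x=1, y=3)
  ^ (up): (x=1, y=3) -> (x=1, y=2)
  < (left): blocked, stay at (x=1, y=2)
  ^ (up): (x=1, y=2) -> (x=1, y=1)
  < (left): (x=1, y=1) -> (x=0, y=1)
  v (down): blocked, stay at (x=0, y=1)
Final: (x=0, y=1)

Answer: Final position: (x=0, y=1)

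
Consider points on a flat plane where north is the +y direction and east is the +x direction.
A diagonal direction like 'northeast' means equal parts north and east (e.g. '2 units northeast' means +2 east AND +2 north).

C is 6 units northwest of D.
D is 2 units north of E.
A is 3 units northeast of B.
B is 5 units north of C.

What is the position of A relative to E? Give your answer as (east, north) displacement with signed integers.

Place E at the origin (east=0, north=0).
  D is 2 units north of E: delta (east=+0, north=+2); D at (east=0, north=2).
  C is 6 units northwest of D: delta (east=-6, north=+6); C at (east=-6, north=8).
  B is 5 units north of C: delta (east=+0, north=+5); B at (east=-6, north=13).
  A is 3 units northeast of B: delta (east=+3, north=+3); A at (east=-3, north=16).
Therefore A relative to E: (east=-3, north=16).

Answer: A is at (east=-3, north=16) relative to E.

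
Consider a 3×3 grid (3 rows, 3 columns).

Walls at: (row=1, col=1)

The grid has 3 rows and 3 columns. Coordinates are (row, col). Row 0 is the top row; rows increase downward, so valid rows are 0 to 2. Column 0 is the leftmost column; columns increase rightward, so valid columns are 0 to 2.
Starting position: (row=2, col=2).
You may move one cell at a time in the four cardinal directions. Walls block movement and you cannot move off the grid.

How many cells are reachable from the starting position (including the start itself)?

Answer: Reachable cells: 8

Derivation:
BFS flood-fill from (row=2, col=2):
  Distance 0: (row=2, col=2)
  Distance 1: (row=1, col=2), (row=2, col=1)
  Distance 2: (row=0, col=2), (row=2, col=0)
  Distance 3: (row=0, col=1), (row=1, col=0)
  Distance 4: (row=0, col=0)
Total reachable: 8 (grid has 8 open cells total)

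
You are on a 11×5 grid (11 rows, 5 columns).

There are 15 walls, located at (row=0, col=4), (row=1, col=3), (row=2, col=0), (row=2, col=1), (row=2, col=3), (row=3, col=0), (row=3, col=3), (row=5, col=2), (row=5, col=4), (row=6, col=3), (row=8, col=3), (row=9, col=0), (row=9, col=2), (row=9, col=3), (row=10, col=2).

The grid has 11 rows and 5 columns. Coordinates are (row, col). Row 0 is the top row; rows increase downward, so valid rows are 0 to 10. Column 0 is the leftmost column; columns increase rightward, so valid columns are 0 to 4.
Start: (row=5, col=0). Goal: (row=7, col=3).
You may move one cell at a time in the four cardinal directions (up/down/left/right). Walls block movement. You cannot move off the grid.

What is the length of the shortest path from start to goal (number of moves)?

BFS from (row=5, col=0) until reaching (row=7, col=3):
  Distance 0: (row=5, col=0)
  Distance 1: (row=4, col=0), (row=5, col=1), (row=6, col=0)
  Distance 2: (row=4, col=1), (row=6, col=1), (row=7, col=0)
  Distance 3: (row=3, col=1), (row=4, col=2), (row=6, col=2), (row=7, col=1), (row=8, col=0)
  Distance 4: (row=3, col=2), (row=4, col=3), (row=7, col=2), (row=8, col=1)
  Distance 5: (row=2, col=2), (row=4, col=4), (row=5, col=3), (row=7, col=3), (row=8, col=2), (row=9, col=1)  <- goal reached here
One shortest path (5 moves): (row=5, col=0) -> (row=5, col=1) -> (row=6, col=1) -> (row=6, col=2) -> (row=7, col=2) -> (row=7, col=3)

Answer: Shortest path length: 5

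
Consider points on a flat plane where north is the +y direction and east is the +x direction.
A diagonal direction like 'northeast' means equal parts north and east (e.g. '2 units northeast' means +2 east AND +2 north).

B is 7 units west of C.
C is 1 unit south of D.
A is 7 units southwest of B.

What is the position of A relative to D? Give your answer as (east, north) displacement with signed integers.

Place D at the origin (east=0, north=0).
  C is 1 unit south of D: delta (east=+0, north=-1); C at (east=0, north=-1).
  B is 7 units west of C: delta (east=-7, north=+0); B at (east=-7, north=-1).
  A is 7 units southwest of B: delta (east=-7, north=-7); A at (east=-14, north=-8).
Therefore A relative to D: (east=-14, north=-8).

Answer: A is at (east=-14, north=-8) relative to D.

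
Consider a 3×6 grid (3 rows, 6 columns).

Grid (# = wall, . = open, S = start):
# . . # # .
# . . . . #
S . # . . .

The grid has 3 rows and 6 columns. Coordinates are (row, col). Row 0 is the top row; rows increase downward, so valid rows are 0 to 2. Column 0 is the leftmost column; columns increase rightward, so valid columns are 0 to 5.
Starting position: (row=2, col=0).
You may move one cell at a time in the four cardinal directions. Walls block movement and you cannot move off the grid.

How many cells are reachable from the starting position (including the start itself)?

BFS flood-fill from (row=2, col=0):
  Distance 0: (row=2, col=0)
  Distance 1: (row=2, col=1)
  Distance 2: (row=1, col=1)
  Distance 3: (row=0, col=1), (row=1, col=2)
  Distance 4: (row=0, col=2), (row=1, col=3)
  Distance 5: (row=1, col=4), (row=2, col=3)
  Distance 6: (row=2, col=4)
  Distance 7: (row=2, col=5)
Total reachable: 11 (grid has 12 open cells total)

Answer: Reachable cells: 11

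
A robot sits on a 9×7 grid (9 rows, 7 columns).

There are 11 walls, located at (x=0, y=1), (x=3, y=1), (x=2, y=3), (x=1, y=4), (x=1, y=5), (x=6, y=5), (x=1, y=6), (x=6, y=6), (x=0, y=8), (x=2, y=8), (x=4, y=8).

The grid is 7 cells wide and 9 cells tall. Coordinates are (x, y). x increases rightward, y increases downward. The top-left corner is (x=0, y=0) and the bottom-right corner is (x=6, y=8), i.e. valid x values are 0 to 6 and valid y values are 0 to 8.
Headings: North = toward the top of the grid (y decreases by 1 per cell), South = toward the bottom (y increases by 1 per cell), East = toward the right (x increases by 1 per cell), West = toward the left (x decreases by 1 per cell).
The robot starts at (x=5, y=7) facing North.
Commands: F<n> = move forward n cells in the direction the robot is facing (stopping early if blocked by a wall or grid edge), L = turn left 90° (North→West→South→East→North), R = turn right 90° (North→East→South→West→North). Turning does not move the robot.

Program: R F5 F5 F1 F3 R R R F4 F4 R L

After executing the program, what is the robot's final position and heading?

Start: (x=5, y=7), facing North
  R: turn right, now facing East
  F5: move forward 1/5 (blocked), now at (x=6, y=7)
  F5: move forward 0/5 (blocked), now at (x=6, y=7)
  F1: move forward 0/1 (blocked), now at (x=6, y=7)
  F3: move forward 0/3 (blocked), now at (x=6, y=7)
  R: turn right, now facing South
  R: turn right, now facing West
  R: turn right, now facing North
  F4: move forward 0/4 (blocked), now at (x=6, y=7)
  F4: move forward 0/4 (blocked), now at (x=6, y=7)
  R: turn right, now facing East
  L: turn left, now facing North
Final: (x=6, y=7), facing North

Answer: Final position: (x=6, y=7), facing North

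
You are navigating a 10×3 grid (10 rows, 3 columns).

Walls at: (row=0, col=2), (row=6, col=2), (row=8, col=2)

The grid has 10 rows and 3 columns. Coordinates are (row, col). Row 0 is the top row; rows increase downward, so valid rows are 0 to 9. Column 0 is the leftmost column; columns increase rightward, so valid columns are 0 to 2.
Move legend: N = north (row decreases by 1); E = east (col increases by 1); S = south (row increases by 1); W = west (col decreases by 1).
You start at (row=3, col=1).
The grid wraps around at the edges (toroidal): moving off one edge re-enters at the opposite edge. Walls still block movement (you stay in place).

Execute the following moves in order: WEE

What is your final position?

Answer: Final position: (row=3, col=2)

Derivation:
Start: (row=3, col=1)
  W (west): (row=3, col=1) -> (row=3, col=0)
  E (east): (row=3, col=0) -> (row=3, col=1)
  E (east): (row=3, col=1) -> (row=3, col=2)
Final: (row=3, col=2)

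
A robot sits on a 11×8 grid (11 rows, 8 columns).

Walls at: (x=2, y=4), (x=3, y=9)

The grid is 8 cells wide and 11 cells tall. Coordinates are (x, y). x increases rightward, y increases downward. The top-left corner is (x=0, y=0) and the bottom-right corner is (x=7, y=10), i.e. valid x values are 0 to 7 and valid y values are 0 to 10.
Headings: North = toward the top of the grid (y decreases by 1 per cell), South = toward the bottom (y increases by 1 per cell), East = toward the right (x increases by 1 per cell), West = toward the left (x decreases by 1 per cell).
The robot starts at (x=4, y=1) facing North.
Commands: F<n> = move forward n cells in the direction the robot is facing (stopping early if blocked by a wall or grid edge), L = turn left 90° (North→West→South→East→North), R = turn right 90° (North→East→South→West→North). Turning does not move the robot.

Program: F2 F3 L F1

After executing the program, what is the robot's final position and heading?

Answer: Final position: (x=3, y=0), facing West

Derivation:
Start: (x=4, y=1), facing North
  F2: move forward 1/2 (blocked), now at (x=4, y=0)
  F3: move forward 0/3 (blocked), now at (x=4, y=0)
  L: turn left, now facing West
  F1: move forward 1, now at (x=3, y=0)
Final: (x=3, y=0), facing West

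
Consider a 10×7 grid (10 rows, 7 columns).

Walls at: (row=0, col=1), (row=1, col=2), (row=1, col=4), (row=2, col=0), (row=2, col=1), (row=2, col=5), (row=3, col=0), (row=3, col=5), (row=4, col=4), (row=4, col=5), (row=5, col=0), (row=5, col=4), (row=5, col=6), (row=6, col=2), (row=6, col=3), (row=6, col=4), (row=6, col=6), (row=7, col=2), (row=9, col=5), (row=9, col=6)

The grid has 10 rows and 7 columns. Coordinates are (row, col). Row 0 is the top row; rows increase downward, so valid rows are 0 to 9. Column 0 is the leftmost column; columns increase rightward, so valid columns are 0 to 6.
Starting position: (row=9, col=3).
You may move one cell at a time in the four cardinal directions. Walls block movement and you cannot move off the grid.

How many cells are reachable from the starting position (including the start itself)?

BFS flood-fill from (row=9, col=3):
  Distance 0: (row=9, col=3)
  Distance 1: (row=8, col=3), (row=9, col=2), (row=9, col=4)
  Distance 2: (row=7, col=3), (row=8, col=2), (row=8, col=4), (row=9, col=1)
  Distance 3: (row=7, col=4), (row=8, col=1), (row=8, col=5), (row=9, col=0)
  Distance 4: (row=7, col=1), (row=7, col=5), (row=8, col=0), (row=8, col=6)
  Distance 5: (row=6, col=1), (row=6, col=5), (row=7, col=0), (row=7, col=6)
  Distance 6: (row=5, col=1), (row=5, col=5), (row=6, col=0)
  Distance 7: (row=4, col=1), (row=5, col=2)
  Distance 8: (row=3, col=1), (row=4, col=0), (row=4, col=2), (row=5, col=3)
  Distance 9: (row=3, col=2), (row=4, col=3)
  Distance 10: (row=2, col=2), (row=3, col=3)
  Distance 11: (row=2, col=3), (row=3, col=4)
  Distance 12: (row=1, col=3), (row=2, col=4)
  Distance 13: (row=0, col=3)
  Distance 14: (row=0, col=2), (row=0, col=4)
  Distance 15: (row=0, col=5)
  Distance 16: (row=0, col=6), (row=1, col=5)
  Distance 17: (row=1, col=6)
  Distance 18: (row=2, col=6)
  Distance 19: (row=3, col=6)
  Distance 20: (row=4, col=6)
Total reachable: 47 (grid has 50 open cells total)

Answer: Reachable cells: 47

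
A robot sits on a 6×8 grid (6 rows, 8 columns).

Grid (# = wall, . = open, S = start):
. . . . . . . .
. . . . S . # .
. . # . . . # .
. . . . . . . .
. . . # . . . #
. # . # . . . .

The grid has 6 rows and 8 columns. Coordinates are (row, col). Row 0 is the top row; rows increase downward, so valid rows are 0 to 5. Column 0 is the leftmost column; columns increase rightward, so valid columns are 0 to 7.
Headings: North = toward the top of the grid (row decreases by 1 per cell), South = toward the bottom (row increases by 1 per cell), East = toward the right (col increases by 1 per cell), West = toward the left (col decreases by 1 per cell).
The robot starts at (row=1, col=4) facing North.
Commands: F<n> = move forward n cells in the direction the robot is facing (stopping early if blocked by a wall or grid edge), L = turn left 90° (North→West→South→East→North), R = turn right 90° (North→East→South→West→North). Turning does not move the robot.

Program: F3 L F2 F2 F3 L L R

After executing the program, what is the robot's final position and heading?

Start: (row=1, col=4), facing North
  F3: move forward 1/3 (blocked), now at (row=0, col=4)
  L: turn left, now facing West
  F2: move forward 2, now at (row=0, col=2)
  F2: move forward 2, now at (row=0, col=0)
  F3: move forward 0/3 (blocked), now at (row=0, col=0)
  L: turn left, now facing South
  L: turn left, now facing East
  R: turn right, now facing South
Final: (row=0, col=0), facing South

Answer: Final position: (row=0, col=0), facing South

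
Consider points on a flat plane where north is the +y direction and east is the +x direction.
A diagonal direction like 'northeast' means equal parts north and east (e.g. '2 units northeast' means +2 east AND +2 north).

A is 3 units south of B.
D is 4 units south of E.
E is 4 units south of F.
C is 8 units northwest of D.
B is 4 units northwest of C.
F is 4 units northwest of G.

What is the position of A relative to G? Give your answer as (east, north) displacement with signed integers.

Answer: A is at (east=-16, north=5) relative to G.

Derivation:
Place G at the origin (east=0, north=0).
  F is 4 units northwest of G: delta (east=-4, north=+4); F at (east=-4, north=4).
  E is 4 units south of F: delta (east=+0, north=-4); E at (east=-4, north=0).
  D is 4 units south of E: delta (east=+0, north=-4); D at (east=-4, north=-4).
  C is 8 units northwest of D: delta (east=-8, north=+8); C at (east=-12, north=4).
  B is 4 units northwest of C: delta (east=-4, north=+4); B at (east=-16, north=8).
  A is 3 units south of B: delta (east=+0, north=-3); A at (east=-16, north=5).
Therefore A relative to G: (east=-16, north=5).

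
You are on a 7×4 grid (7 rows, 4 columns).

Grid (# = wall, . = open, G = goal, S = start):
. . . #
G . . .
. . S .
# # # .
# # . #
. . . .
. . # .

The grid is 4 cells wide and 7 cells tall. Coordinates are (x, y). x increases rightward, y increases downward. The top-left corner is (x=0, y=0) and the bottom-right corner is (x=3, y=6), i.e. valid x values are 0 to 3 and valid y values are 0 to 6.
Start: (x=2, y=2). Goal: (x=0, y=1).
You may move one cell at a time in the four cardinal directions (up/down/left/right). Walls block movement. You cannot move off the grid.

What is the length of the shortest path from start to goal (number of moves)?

Answer: Shortest path length: 3

Derivation:
BFS from (x=2, y=2) until reaching (x=0, y=1):
  Distance 0: (x=2, y=2)
  Distance 1: (x=2, y=1), (x=1, y=2), (x=3, y=2)
  Distance 2: (x=2, y=0), (x=1, y=1), (x=3, y=1), (x=0, y=2), (x=3, y=3)
  Distance 3: (x=1, y=0), (x=0, y=1)  <- goal reached here
One shortest path (3 moves): (x=2, y=2) -> (x=1, y=2) -> (x=0, y=2) -> (x=0, y=1)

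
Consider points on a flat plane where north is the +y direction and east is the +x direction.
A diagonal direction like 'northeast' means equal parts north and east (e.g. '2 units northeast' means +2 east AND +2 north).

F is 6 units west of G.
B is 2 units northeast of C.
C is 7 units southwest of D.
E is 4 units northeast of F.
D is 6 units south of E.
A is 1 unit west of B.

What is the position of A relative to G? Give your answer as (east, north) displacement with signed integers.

Answer: A is at (east=-8, north=-7) relative to G.

Derivation:
Place G at the origin (east=0, north=0).
  F is 6 units west of G: delta (east=-6, north=+0); F at (east=-6, north=0).
  E is 4 units northeast of F: delta (east=+4, north=+4); E at (east=-2, north=4).
  D is 6 units south of E: delta (east=+0, north=-6); D at (east=-2, north=-2).
  C is 7 units southwest of D: delta (east=-7, north=-7); C at (east=-9, north=-9).
  B is 2 units northeast of C: delta (east=+2, north=+2); B at (east=-7, north=-7).
  A is 1 unit west of B: delta (east=-1, north=+0); A at (east=-8, north=-7).
Therefore A relative to G: (east=-8, north=-7).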